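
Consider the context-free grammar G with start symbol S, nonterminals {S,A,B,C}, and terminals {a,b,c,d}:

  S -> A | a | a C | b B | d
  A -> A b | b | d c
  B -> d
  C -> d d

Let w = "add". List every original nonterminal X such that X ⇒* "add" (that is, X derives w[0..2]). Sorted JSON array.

CNF form of G:
  S -> A T0 | T0 B | T1 T2 | T3 C | a | b | d
  A -> A T0 | T1 T2 | b
  B -> d
  C -> T1 T1
  T0 -> b
  T1 -> d
  T2 -> c
  T3 -> a

CYK fill — only the sub-triangle for w[0..2]:
  cell(0,0) a: {S,T3}  orig:{S}
  cell(1,1) d: {B,S,T1}  orig:{B,S}
  cell(2,2) d: {B,S,T1}  orig:{B,S}
  cell(0,1) ad: ∅
  cell(1,2) dd: {C}
  cell(0,2) add: {S}

Original NTs in T[0,2] deriving "add": ["S"]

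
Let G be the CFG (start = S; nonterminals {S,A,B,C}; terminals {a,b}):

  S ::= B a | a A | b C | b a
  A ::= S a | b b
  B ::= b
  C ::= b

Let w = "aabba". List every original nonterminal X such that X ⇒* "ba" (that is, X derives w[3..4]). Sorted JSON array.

Convert to CNF:
  S -> B T0 | T0 A | T1 C | T1 T0
  A -> S T0 | T1 T1
  B -> b
  C -> b
  T0 -> a
  T1 -> b

CYK fill, restricted to cells inside w[3..4]:
  [3..3]={B,C,T1}  "b"  orig:{B,C}
  [4..4]={T0}  "a"  orig:{}
  [3..4]={S}  "ba"

Original NTs in T[3,4] deriving "ba": ["S"]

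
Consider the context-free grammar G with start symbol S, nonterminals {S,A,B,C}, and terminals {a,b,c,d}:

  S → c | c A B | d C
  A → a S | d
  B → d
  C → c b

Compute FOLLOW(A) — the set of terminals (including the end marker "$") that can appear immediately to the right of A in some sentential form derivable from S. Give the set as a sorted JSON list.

Compute FIRST by fixpoint:
round 1:
  A via A→a S: +{a}
  A via A→d: +{d}
  B via B→d: +{d}
  C via C→c b: +{c}
  S via S→c: +{c}
  S via S→d C: +{d}
  FIRST(S)={c,d}  FIRST(A)={a,d}  FIRST(B)={d}  FIRST(C)={c}
round 2: — fixpoint
  FIRST(S)={c,d}  FIRST(A)={a,d}  FIRST(B)={d}  FIRST(C)={c}

Compute FOLLOW by fixpoint:
FOLLOW(S) := {$}
pass 1:
  S→c A B: FOLLOW(A) ⊇ FIRST(B) = {d}; new: +{d}
  S→c A B: FOLLOW(B) ⊇ FOLLOW(S) ⊇ {$}; new: +{$}
  S→d C: FOLLOW(C) ⊇ FOLLOW(S) ⊇ {$}; new: +{$}
  FOLLOW(S)={$}  FOLLOW(A)={d}  FOLLOW(B)={$}  FOLLOW(C)={$}
pass 2:
  A→a S: FOLLOW(S) ⊇ FOLLOW(A) ⊇ {d}; new: +{d}
  S→c A B: FOLLOW(B) ⊇ FOLLOW(S) ⊇ {$,d}; new: +{d}
  S→d C: FOLLOW(C) ⊇ FOLLOW(S) ⊇ {$,d}; new: +{d}
  FOLLOW(S)={$,d}  FOLLOW(A)={d}  FOLLOW(B)={$,d}  FOLLOW(C)={$,d}
pass 3: (stable)
  FOLLOW(S)={$,d}  FOLLOW(A)={d}  FOLLOW(B)={$,d}  FOLLOW(C)={$,d}

FOLLOW(A) = ["d"]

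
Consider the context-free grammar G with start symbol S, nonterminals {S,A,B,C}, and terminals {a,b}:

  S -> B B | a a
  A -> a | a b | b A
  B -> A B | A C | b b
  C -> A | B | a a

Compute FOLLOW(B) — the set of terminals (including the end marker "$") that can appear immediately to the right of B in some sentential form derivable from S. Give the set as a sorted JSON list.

FIRST sets, iterate to fixpoint:
[1]
  A via A→a: +{a}
  A via A→b A: +{b}
  B via B→A B: +{a,b}
  C via C→A: +{a,b}
  S via S→B B: +{a,b}
  FIRST(S)={a,b}  FIRST(A)={a,b}  FIRST(B)={a,b}  FIRST(C)={a,b}
[2] (stable)
  FIRST(S)={a,b}  FIRST(A)={a,b}  FIRST(B)={a,b}  FIRST(C)={a,b}

Compute FOLLOW by fixpoint:
FOLLOW(S) := {$}
[1]
  B→A B: FOLLOW(A) ⊇ FIRST(B) = {a,b}; new: +{a,b}
  S→B B: FOLLOW(B) ⊇ FIRST(B) = {a,b}; new: +{a,b}
  S→B B: FOLLOW(B) ⊇ FOLLOW(S) ⊇ {$}; new: +{$}
  FOLLOW[S]={$}  FOLLOW[A]={a,b}  FOLLOW[B]={$,a,b}  FOLLOW[C]={}
[2]
  B→A C: FOLLOW(C) ⊇ FOLLOW(B) ⊇ {$,a,b}; new: +{$,a,b}
  C→A: FOLLOW(A) ⊇ FOLLOW(C) ⊇ {$,a,b}; new: +{$}
  FOLLOW[S]={$}  FOLLOW[A]={$,a,b}  FOLLOW[B]={$,a,b}  FOLLOW[C]={$,a,b}
[3] done
  FOLLOW[S]={$}  FOLLOW[A]={$,a,b}  FOLLOW[B]={$,a,b}  FOLLOW[C]={$,a,b}

FOLLOW(B) = ["$", "a", "b"]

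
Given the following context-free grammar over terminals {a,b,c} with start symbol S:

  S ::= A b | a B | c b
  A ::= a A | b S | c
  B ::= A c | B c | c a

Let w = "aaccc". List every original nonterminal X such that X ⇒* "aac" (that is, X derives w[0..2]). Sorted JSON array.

Convert to CNF:
  S -> A T1 | T0 B | T2 T1
  A -> T0 A | T1 S | c
  B -> A T2 | B T2 | T2 T0
  T0 -> a
  T1 -> b
  T2 -> c

CYK table (by increasing span) — only the sub-triangle for w[0..2]:
  cell(0,0) a: {T0}  orig:{}
  cell(1,1) a: {T0}  orig:{}
  cell(2,2) c: {A,T2}  orig:{A}
  cell(0,1) aa: ∅
  cell(1,2) ac: {A}
  cell(0,2) aac: {A}

Original NTs in T[0,2] deriving "aac": ["A"]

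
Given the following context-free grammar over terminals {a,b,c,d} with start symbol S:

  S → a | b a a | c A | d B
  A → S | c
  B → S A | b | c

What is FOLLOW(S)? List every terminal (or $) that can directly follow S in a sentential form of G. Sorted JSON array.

Compute FIRST by fixpoint:
[1]
  A via A→c: +{c}
  B via B→b: +{b}
  B via B→c: +{c}
  S via S→a: +{a}
  S via S→b a a: +{b}
  S via S→c A: +{c}
  S via S→d B: +{d}
  FIRST(S)={a,b,c,d}  FIRST(A)={c}  FIRST(B)={b,c}
[2]
  A via A→S: +{a,b,d}
  B via B→S A: +{a,d}
  FIRST(S)={a,b,c,d}  FIRST(A)={a,b,c,d}  FIRST(B)={a,b,c,d}
[3] (no change)
  FIRST(S)={a,b,c,d}  FIRST(A)={a,b,c,d}  FIRST(B)={a,b,c,d}

FOLLOW iteration:
seed FOLLOW(S) with $
iter 1:
  B→S A: FOLLOW(S) ⊇ FIRST(A) = {a,b,c,d}; new: +{a,b,c,d}
  S→c A: FOLLOW(A) ⊇ FOLLOW(S) ⊇ {$,a,b,c,d}; new: +{$,a,b,c,d}
  S→d B: FOLLOW(B) ⊇ FOLLOW(S) ⊇ {$,a,b,c,d}; new: +{$,a,b,c,d}
  S: {$,a,b,c,d}  A: {$,a,b,c,d}  B: {$,a,b,c,d}
iter 2: done
  S: {$,a,b,c,d}  A: {$,a,b,c,d}  B: {$,a,b,c,d}

FOLLOW(S) = ["$", "a", "b", "c", "d"]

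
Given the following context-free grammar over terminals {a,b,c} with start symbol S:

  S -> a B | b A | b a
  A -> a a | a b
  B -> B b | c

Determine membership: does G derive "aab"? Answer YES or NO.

CNF form of G:
  S -> T0 B | T1 A | T1 T0
  A -> T0 T0 | T0 T1
  B -> B T1 | c
  T0 -> a
  T1 -> b

CYK table (by increasing span):
  cell(0,0) a: {T0}  orig:{}
  cell(1,1) a: {T0}  orig:{}
  cell(2,2) b: {T1}  orig:{}
  cell(0,1) aa: {A}
  cell(1,2) ab: {A}
  cell(0,2) aab: ∅

S ∉ T[0,2] ⇒ NO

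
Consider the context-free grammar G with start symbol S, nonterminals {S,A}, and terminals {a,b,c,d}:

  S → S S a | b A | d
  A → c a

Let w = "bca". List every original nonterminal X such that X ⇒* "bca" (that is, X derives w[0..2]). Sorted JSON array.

Convert to CNF:
  S -> S X3 | T2 A | d
  A -> T0 T1
  T0 -> c
  T1 -> a
  T2 -> b
  X3 -> S T1

Fill CYK table bottom-up (cells [i..j] with 0 ≤ i ≤ j ≤ 2 only):
  [0..0]={T2}  "b"  orig:{}
  [1..1]={T0}  "c"  orig:{}
  [2..2]={T1}  "a"  orig:{}
  [0..1]=∅  "bc"
  [1..2]={A}  "ca"
  [0..2]={S}  "bca"

Original NTs in T[0,2] deriving "bca": ["S"]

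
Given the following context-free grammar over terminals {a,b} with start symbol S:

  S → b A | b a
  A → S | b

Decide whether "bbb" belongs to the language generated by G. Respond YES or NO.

Convert to CNF:
  S -> T0 A | T0 T1
  A -> T0 A | T0 T1 | b
  T0 -> b
  T1 -> a

CYK table (by increasing span):
  [0..0]={A,T0}  "b"  orig:{A}
  [1..1]={A,T0}  "b"  orig:{A}
  [2..2]={A,T0}  "b"  orig:{A}
  [0..1]={A,S}  "bb"
  [1..2]={A,S}  "bb"
  [0..2]={A,S}  "bbb"

S ∈ T[0,2] ⇒ YES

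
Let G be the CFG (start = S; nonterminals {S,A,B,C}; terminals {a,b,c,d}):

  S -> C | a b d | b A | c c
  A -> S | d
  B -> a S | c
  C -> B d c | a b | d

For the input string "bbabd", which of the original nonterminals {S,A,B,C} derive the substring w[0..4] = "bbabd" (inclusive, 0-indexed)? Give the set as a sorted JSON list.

Convert to CNF:
  S -> B X7 | T1 T1 | T2 T3 | T2 X8 | T3 A | d
  A -> B X4 | T1 T1 | T2 T3 | T2 X5 | T3 A | d
  B -> T2 S | c
  C -> B X6 | T2 T3 | d
  T0 -> d
  T1 -> c
  T2 -> a
  T3 -> b
  X4 -> T0 T1
  X5 -> T3 T0
  X6 -> T0 T1
  X7 -> T0 T1
  X8 -> T3 T0

Fill CYK table bottom-up — only the sub-triangle for w[0..4]:
  [0..0]={T3}  "b"  orig:{}
  [1..1]={T3}  "b"  orig:{}
  [2..2]={T2}  "a"  orig:{}
  [3..3]={T3}  "b"  orig:{}
  [4..4]={A,C,S,T0}  "d"  orig:{A,C,S}
  [0..1]=∅  "bb"
  [1..2]=∅  "ba"
  [2..3]={A,C,S}  "ab"
  [3..4]={A,S,X5,X8}  "bd"  orig:{A,S}
  [0..2]=∅  "bba"
  [1..3]={A,S}  "bab"
  [2..4]={A,B,S}  "abd"
  [0..3]={A,S}  "bbab"
  [1..4]={A,S}  "babd"
  [0..4]={A,S}  "bbabd"

Original NTs in T[0,4] deriving "bbabd": ["A", "S"]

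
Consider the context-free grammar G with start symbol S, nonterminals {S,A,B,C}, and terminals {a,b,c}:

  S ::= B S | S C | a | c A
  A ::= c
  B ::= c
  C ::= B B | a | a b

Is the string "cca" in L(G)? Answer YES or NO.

CNF form of G:
  S -> B S | S C | T2 A | a
  A -> c
  B -> c
  C -> B B | T0 T1 | a
  T0 -> a
  T1 -> b
  T2 -> c

CYK fill:
  T[0,0] 'c' = {A,B,T2}  orig:{A,B}
  T[1,1] 'c' = {A,B,T2}  orig:{A,B}
  T[2,2] 'a' = {C,S,T0}  orig:{C,S}
  T[0,1] 'cc' = {C,S}
  T[1,2] 'ca' = {S}
  T[0,2] 'cca' = {S}

S ∈ T[0,2] ⇒ YES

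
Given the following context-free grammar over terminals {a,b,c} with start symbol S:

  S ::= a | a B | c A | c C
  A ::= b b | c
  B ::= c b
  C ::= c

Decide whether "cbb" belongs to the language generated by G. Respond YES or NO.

CNF form of G:
  S -> T1 A | T1 C | T2 B | a
  A -> T0 T0 | c
  B -> T1 T0
  C -> c
  T0 -> b
  T1 -> c
  T2 -> a

Fill CYK table bottom-up:
  T[0,0] 'c' = {A,C,T1}  orig:{A,C}
  T[1,1] 'b' = {T0}  orig:{}
  T[2,2] 'b' = {T0}  orig:{}
  T[0,1] 'cb' = {B}
  T[1,2] 'bb' = {A}
  T[0,2] 'cbb' = {S}

S ∈ T[0,2] ⇒ YES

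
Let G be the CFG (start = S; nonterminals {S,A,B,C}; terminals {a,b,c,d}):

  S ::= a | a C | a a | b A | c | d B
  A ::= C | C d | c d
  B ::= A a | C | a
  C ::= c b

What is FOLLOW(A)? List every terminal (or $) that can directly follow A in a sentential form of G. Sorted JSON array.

FIRST iteration:
[1]
  A via A→c d: +{c}
  B via B→A a: +{c}
  B via B→a: +{a}
  C via C→c b: +{c}
  S via S→a: +{a}
  S via S→b A: +{b}
  S via S→c: +{c}
  S via S→d B: +{d}
  FIRST[S]={a,b,c,d}  FIRST[A]={c}  FIRST[B]={a,c}  FIRST[C]={c}
[2] (stable)
  FIRST[S]={a,b,c,d}  FIRST[A]={c}  FIRST[B]={a,c}  FIRST[C]={c}

FOLLOW iteration:
FOLLOW(S) := {$}
pass 1:
  A→C d: FOLLOW(C) ⊇ FIRST(d) = {d}; new: +{d}
  B→A a: FOLLOW(A) ⊇ FIRST(a) = {a}; new: +{a}
  S→a C: FOLLOW(C) ⊇ FOLLOW(S) ⊇ {$}; new: +{$}
  S→b A: FOLLOW(A) ⊇ FOLLOW(S) ⊇ {$}; new: +{$}
  S→d B: FOLLOW(B) ⊇ FOLLOW(S) ⊇ {$}; new: +{$}
  FOLLOW[S]={$}  FOLLOW[A]={$,a}  FOLLOW[B]={$}  FOLLOW[C]={$,d}
pass 2:
  A→C: FOLLOW(C) ⊇ FOLLOW(A) ⊇ {$,a}; new: +{a}
  FOLLOW[S]={$}  FOLLOW[A]={$,a}  FOLLOW[B]={$}  FOLLOW[C]={$,a,d}
pass 3: done
  FOLLOW[S]={$}  FOLLOW[A]={$,a}  FOLLOW[B]={$}  FOLLOW[C]={$,a,d}

FOLLOW(A) = ["$", "a"]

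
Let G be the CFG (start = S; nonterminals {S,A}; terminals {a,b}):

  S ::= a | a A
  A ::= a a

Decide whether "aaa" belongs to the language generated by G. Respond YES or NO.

Convert to CNF:
  S -> T0 A | a
  A -> T0 T0
  T0 -> a

CYK table (by increasing span):
  cell(0,0) a: {S,T0}  orig:{S}
  cell(1,1) a: {S,T0}  orig:{S}
  cell(2,2) a: {S,T0}  orig:{S}
  cell(0,1) aa: {A}
  cell(1,2) aa: {A}
  cell(0,2) aaa: {S}

S ∈ T[0,2] ⇒ YES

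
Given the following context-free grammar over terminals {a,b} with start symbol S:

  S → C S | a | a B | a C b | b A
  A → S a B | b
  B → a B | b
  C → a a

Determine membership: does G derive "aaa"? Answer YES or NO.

CNF form of G:
  S -> C S | T0 B | T0 X3 | T1 A | a
  A -> S X2 | b
  B -> T0 B | b
  C -> T0 T0
  T0 -> a
  T1 -> b
  X2 -> T0 B
  X3 -> C T1

CYK table (by increasing span):
  [0..0]={S,T0}  "a"  orig:{S}
  [1..1]={S,T0}  "a"  orig:{S}
  [2..2]={S,T0}  "a"  orig:{S}
  [0..1]={C}  "aa"
  [1..2]={C}  "aa"
  [0..2]={S}  "aaa"

S ∈ T[0,2] ⇒ YES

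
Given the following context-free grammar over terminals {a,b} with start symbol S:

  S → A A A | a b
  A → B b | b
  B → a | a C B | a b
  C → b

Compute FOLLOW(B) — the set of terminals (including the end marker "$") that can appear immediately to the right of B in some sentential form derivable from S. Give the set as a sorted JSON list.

FIRST sets, iterate to fixpoint:
[1]
  A via A→b: +{b}
  B via B→a: +{a}
  C via C→b: +{b}
  S via S→A A A: +{b}
  S via S→a b: +{a}
  FIRST[S]={a,b}  FIRST[A]={b}  FIRST[B]={a}  FIRST[C]={b}
[2]
  A via A→B b: +{a}
  FIRST[S]={a,b}  FIRST[A]={a,b}  FIRST[B]={a}  FIRST[C]={b}
[3] (stable)
  FIRST[S]={a,b}  FIRST[A]={a,b}  FIRST[B]={a}  FIRST[C]={b}

FOLLOW iteration:
initialize: $ ∈ FOLLOW(S)
pass 1:
  A→B b: FOLLOW(B) ⊇ FIRST(b) = {b}; new: +{b}
  B→a C B: FOLLOW(C) ⊇ FIRST(B) = {a}; new: +{a}
  S→A A A: FOLLOW(A) ⊇ FIRST(A) = {a,b}; new: +{a,b}
  S→A A A: FOLLOW(A) ⊇ FOLLOW(S) ⊇ {$}; new: +{$}
  FOLLOW[S]={$}  FOLLOW[A]={$,a,b}  FOLLOW[B]={b}  FOLLOW[C]={a}
pass 2: (no change)
  FOLLOW[S]={$}  FOLLOW[A]={$,a,b}  FOLLOW[B]={b}  FOLLOW[C]={a}

FOLLOW(B) = ["b"]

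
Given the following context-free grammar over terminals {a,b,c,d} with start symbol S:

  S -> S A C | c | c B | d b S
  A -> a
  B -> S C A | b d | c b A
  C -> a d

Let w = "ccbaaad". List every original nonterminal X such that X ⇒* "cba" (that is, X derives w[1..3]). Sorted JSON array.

CNF form of G:
  S -> S X6 | T1 X7 | T2 B | c
  A -> a
  B -> S X4 | T0 T1 | T2 X5
  C -> T3 T1
  T0 -> b
  T1 -> d
  T2 -> c
  T3 -> a
  X4 -> C A
  X5 -> T0 A
  X6 -> A C
  X7 -> T0 S

Fill CYK table bottom-up — only the sub-triangle for w[1..3]:
  cell(1,1) c: {S,T2}  orig:{S}
  cell(2,2) b: {T0}  orig:{}
  cell(3,3) a: {A,T3}  orig:{A}
  cell(1,2) cb: ∅
  cell(2,3) ba: {X5}  orig:{}
  cell(1,3) cba: {B}

Original NTs in T[1,3] deriving "cba": ["B"]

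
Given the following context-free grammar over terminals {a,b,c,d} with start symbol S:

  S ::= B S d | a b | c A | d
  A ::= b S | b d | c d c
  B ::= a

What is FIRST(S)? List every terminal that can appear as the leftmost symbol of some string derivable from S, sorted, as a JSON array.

FIRST iteration:
iter 1:
  A via A→b S: +{b}
  A via A→c d c: +{c}
  B via B→a: +{a}
  S via S→B S d: +{a}
  S via S→c A: +{c}
  S via S→d: +{d}
  FIRST[S]={a,c,d}  FIRST[A]={b,c}  FIRST[B]={a}
iter 2: done
  FIRST[S]={a,c,d}  FIRST[A]={b,c}  FIRST[B]={a}

FIRST(S) = ["a", "c", "d"]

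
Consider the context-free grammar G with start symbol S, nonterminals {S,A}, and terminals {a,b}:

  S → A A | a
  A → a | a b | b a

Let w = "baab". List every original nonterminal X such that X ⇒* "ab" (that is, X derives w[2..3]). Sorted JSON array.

Convert to CNF:
  S -> A A | a
  A -> T0 T1 | T1 T0 | a
  T0 -> a
  T1 -> b

Fill CYK table bottom-up — only the sub-triangle for w[2..3]:
  T[2,2] 'a' = {A,S,T0}  orig:{A,S}
  T[3,3] 'b' = {T1}  orig:{}
  T[2,3] 'ab' = {A}

Original NTs in T[2,3] deriving "ab": ["A"]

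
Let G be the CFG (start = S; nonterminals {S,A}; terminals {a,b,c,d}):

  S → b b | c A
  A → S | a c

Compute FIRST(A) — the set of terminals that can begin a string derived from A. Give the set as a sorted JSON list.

FIRST sets, iterate to fixpoint:
round 1:
  A via A→a c: +{a}
  S via S→b b: +{b}
  S via S→c A: +{c}
  FIRST(S)={b,c}  FIRST(A)={a}
round 2:
  A via A→S: +{b,c}
  FIRST(S)={b,c}  FIRST(A)={a,b,c}
round 3: (no change)
  FIRST(S)={b,c}  FIRST(A)={a,b,c}

FIRST(A) = ["a", "b", "c"]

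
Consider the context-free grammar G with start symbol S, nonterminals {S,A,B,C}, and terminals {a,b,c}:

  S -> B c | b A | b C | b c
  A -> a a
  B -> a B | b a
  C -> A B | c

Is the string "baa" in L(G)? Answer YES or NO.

Convert to CNF:
  S -> B T2 | T1 A | T1 C | T1 T2
  A -> T0 T0
  B -> T0 B | T1 T0
  C -> A B | c
  T0 -> a
  T1 -> b
  T2 -> c

CYK table (by increasing span):
  cell(0,0) b: {T1}  orig:{}
  cell(1,1) a: {T0}  orig:{}
  cell(2,2) a: {T0}  orig:{}
  cell(0,1) ba: {B}
  cell(1,2) aa: {A}
  cell(0,2) baa: {S}

S ∈ T[0,2] ⇒ YES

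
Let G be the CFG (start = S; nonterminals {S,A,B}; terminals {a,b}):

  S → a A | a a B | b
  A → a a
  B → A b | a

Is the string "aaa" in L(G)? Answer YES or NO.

Convert to CNF:
  S -> T0 A | T0 X2 | b
  A -> T0 T0
  B -> A T1 | a
  T0 -> a
  T1 -> b
  X2 -> T0 B

Fill CYK table bottom-up:
  cell(0,0) a: {B,T0}  orig:{B}
  cell(1,1) a: {B,T0}  orig:{B}
  cell(2,2) a: {B,T0}  orig:{B}
  cell(0,1) aa: {A,X2}  orig:{A}
  cell(1,2) aa: {A,X2}  orig:{A}
  cell(0,2) aaa: {S}

S ∈ T[0,2] ⇒ YES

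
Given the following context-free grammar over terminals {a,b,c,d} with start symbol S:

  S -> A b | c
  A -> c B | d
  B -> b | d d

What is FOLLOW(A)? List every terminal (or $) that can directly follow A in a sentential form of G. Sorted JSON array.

Compute FIRST by fixpoint:
[1]
  A via A→c B: +{c}
  A via A→d: +{d}
  B via B→b: +{b}
  B via B→d d: +{d}
  S via S→A b: +{c,d}
  FIRST(S)={c,d}  FIRST(A)={c,d}  FIRST(B)={b,d}
[2] (stable)
  FIRST(S)={c,d}  FIRST(A)={c,d}  FIRST(B)={b,d}

FOLLOW sets:
initialize: $ ∈ FOLLOW(S)
pass 1:
  S→A b: FOLLOW(A) ⊇ FIRST(b) = {b}; new: +{b}
  FOLLOW[S]={$}  FOLLOW[A]={b}  FOLLOW[B]={}
pass 2:
  A→c B: FOLLOW(B) ⊇ FOLLOW(A) ⊇ {b}; new: +{b}
  FOLLOW[S]={$}  FOLLOW[A]={b}  FOLLOW[B]={b}
pass 3: — fixpoint
  FOLLOW[S]={$}  FOLLOW[A]={b}  FOLLOW[B]={b}

FOLLOW(A) = ["b"]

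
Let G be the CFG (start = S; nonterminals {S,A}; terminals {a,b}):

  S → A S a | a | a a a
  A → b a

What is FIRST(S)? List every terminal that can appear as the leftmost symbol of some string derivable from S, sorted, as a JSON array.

FIRST iteration:
iter 1:
  A via A→b a: +{b}
  S via S→A S a: +{b}
  S via S→a: +{a}
  S: {a,b}  A: {b}
iter 2: done
  S: {a,b}  A: {b}

FIRST(S) = ["a", "b"]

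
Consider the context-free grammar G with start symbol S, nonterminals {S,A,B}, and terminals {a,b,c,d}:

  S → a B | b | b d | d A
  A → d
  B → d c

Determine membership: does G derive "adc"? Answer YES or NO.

Convert to CNF:
  S -> T0 A | T2 B | T3 T0 | b
  A -> d
  B -> T0 T1
  T0 -> d
  T1 -> c
  T2 -> a
  T3 -> b

Fill CYK table bottom-up:
  cell(0,0) a: {T2}  orig:{}
  cell(1,1) d: {A,T0}  orig:{A}
  cell(2,2) c: {T1}  orig:{}
  cell(0,1) ad: ∅
  cell(1,2) dc: {B}
  cell(0,2) adc: {S}

S ∈ T[0,2] ⇒ YES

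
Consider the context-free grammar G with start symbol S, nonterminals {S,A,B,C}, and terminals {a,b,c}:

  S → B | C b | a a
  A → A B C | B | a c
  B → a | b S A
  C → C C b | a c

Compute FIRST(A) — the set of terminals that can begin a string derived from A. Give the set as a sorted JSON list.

Compute FIRST by fixpoint:
iter 1:
  A via A→a c: +{a}
  B via B→a: +{a}
  B via B→b S A: +{b}
  C via C→a c: +{a}
  S via S→B: +{a,b}
  FIRST[S]={a,b}  FIRST[A]={a}  FIRST[B]={a,b}  FIRST[C]={a}
iter 2:
  A via A→B: +{b}
  FIRST[S]={a,b}  FIRST[A]={a,b}  FIRST[B]={a,b}  FIRST[C]={a}
iter 3: done
  FIRST[S]={a,b}  FIRST[A]={a,b}  FIRST[B]={a,b}  FIRST[C]={a}

FIRST(A) = ["a", "b"]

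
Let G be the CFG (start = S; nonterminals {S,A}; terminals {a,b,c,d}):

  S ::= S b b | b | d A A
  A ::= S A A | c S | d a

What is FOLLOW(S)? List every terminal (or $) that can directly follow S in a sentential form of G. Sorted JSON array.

FIRST iteration:
[1]
  A via A→c S: +{c}
  A via A→d a: +{d}
  S via S→b: +{b}
  S via S→d A A: +{d}
  S: {b,d}  A: {c,d}
[2]
  A via A→S A A: +{b}
  S: {b,d}  A: {b,c,d}
[3] done
  S: {b,d}  A: {b,c,d}

FOLLOW sets:
initialize: $ ∈ FOLLOW(S)
pass 1:
  A→S A A: FOLLOW(S) ⊇ FIRST(A) = {b,c,d}; new: +{b,c,d}
  A→S A A: FOLLOW(A) ⊇ FIRST(A) = {b,c,d}; new: +{b,c,d}
  S→d A A: FOLLOW(A) ⊇ FOLLOW(S) ⊇ {$,b,c,d}; new: +{$}
  FOLLOW[S]={$,b,c,d}  FOLLOW[A]={$,b,c,d}
pass 2: — fixpoint
  FOLLOW[S]={$,b,c,d}  FOLLOW[A]={$,b,c,d}

FOLLOW(S) = ["$", "b", "c", "d"]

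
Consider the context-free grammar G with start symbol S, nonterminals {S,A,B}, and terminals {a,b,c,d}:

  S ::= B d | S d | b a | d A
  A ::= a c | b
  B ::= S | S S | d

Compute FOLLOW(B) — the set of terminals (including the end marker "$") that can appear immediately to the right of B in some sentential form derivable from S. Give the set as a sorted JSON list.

FIRST iteration:
pass 1:
  A via A→a c: +{a}
  A via A→b: +{b}
  B via B→d: +{d}
  S via S→B d: +{d}
  S via S→b a: +{b}
  S: {b,d}  A: {a,b}  B: {d}
pass 2:
  B via B→S: +{b}
  S: {b,d}  A: {a,b}  B: {b,d}
pass 3: (no change)
  S: {b,d}  A: {a,b}  B: {b,d}

FOLLOW sets:
FOLLOW(S) := {$}
pass 1:
  B→S S: FOLLOW(S) ⊇ FIRST(S) = {b,d}; new: +{b,d}
  S→B d: FOLLOW(B) ⊇ FIRST(d) = {d}; new: +{d}
  S→d A: FOLLOW(A) ⊇ FOLLOW(S) ⊇ {$,b,d}; new: +{$,b,d}
  FOLLOW(S)={$,b,d}  FOLLOW(A)={$,b,d}  FOLLOW(B)={d}
pass 2: — fixpoint
  FOLLOW(S)={$,b,d}  FOLLOW(A)={$,b,d}  FOLLOW(B)={d}

FOLLOW(B) = ["d"]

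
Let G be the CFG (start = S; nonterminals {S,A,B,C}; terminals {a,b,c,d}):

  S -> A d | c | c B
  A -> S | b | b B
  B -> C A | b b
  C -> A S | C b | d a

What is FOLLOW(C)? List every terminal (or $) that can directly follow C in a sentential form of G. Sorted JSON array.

FIRST sets, iterate to fixpoint:
[1]
  A via A→b: +{b}
  B via B→b b: +{b}
  C via C→A S: +{b}
  C via C→d a: +{d}
  S via S→A d: +{b}
  S via S→c: +{c}
  S: {b,c}  A: {b}  B: {b}  C: {b,d}
[2]
  A via A→S: +{c}
  B via B→C A: +{d}
  C via C→A S: +{c}
  S: {b,c}  A: {b,c}  B: {b,d}  C: {b,c,d}
[3]
  B via B→C A: +{c}
  S: {b,c}  A: {b,c}  B: {b,c,d}  C: {b,c,d}
[4] — fixpoint
  S: {b,c}  A: {b,c}  B: {b,c,d}  C: {b,c,d}

Compute FOLLOW by fixpoint:
seed FOLLOW(S) with $
round 1:
  B→C A: FOLLOW(C) ⊇ FIRST(A) = {b,c}; new: +{b,c}
  C→A S: FOLLOW(A) ⊇ FIRST(S) = {b,c}; new: +{b,c}
  C→A S: FOLLOW(S) ⊇ FOLLOW(C) ⊇ {b,c}; new: +{b,c}
  S→A d: FOLLOW(A) ⊇ FIRST(d) = {d}; new: +{d}
  S→c B: FOLLOW(B) ⊇ FOLLOW(S) ⊇ {$,b,c}; new: +{$,b,c}
  S: {$,b,c}  A: {b,c,d}  B: {$,b,c}  C: {b,c}
round 2:
  A→S: FOLLOW(S) ⊇ FOLLOW(A) ⊇ {b,c,d}; new: +{d}
  A→b B: FOLLOW(B) ⊇ FOLLOW(A) ⊇ {b,c,d}; new: +{d}
  B→C A: FOLLOW(A) ⊇ FOLLOW(B) ⊇ {$,b,c,d}; new: +{$}
  S: {$,b,c,d}  A: {$,b,c,d}  B: {$,b,c,d}  C: {b,c}
round 3: done
  S: {$,b,c,d}  A: {$,b,c,d}  B: {$,b,c,d}  C: {b,c}

FOLLOW(C) = ["b", "c"]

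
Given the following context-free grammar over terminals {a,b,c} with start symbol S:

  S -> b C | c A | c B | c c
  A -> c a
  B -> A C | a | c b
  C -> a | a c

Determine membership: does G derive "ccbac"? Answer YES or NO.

CNF form of G:
  S -> T0 A | T0 B | T0 T0 | T2 C
  A -> T0 T1
  B -> A C | T0 T2 | a
  C -> T1 T0 | a
  T0 -> c
  T1 -> a
  T2 -> b

CYK fill:
  [0..0]={T0}  "c"  orig:{}
  [1..1]={T0}  "c"  orig:{}
  [2..2]={T2}  "b"  orig:{}
  [3..3]={B,C,T1}  "a"  orig:{B,C}
  [4..4]={T0}  "c"  orig:{}
  [0..1]={S}  "cc"
  [1..2]={B}  "cb"
  [2..3]={S}  "ba"
  [3..4]={C}  "ac"
  [0..2]={S}  "ccb"
  [1..3]=∅  "cba"
  [2..4]={S}  "bac"
  [0..3]=∅  "ccba"
  [1..4]=∅  "cbac"
  [0..4]=∅  "ccbac"

S ∉ T[0,4] ⇒ NO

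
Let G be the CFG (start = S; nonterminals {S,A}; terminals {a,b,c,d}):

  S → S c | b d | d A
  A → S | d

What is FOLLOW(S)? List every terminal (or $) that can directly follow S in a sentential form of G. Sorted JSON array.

FIRST sets, iterate to fixpoint:
iter 1:
  A via A→d: +{d}
  S via S→b d: +{b}
  S via S→d A: +{d}
  S: {b,d}  A: {d}
iter 2:
  A via A→S: +{b}
  S: {b,d}  A: {b,d}
iter 3: — fixpoint
  S: {b,d}  A: {b,d}

FOLLOW iteration:
FOLLOW(S) := {$}
pass 1:
  S→S c: FOLLOW(S) ⊇ FIRST(c) = {c}; new: +{c}
  S→d A: FOLLOW(A) ⊇ FOLLOW(S) ⊇ {$,c}; new: +{$,c}
  S: {$,c}  A: {$,c}
pass 2: done
  S: {$,c}  A: {$,c}

FOLLOW(S) = ["$", "c"]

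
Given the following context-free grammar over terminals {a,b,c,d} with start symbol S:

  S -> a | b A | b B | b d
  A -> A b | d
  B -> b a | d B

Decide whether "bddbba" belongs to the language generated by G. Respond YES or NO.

Convert to CNF:
  S -> T0 A | T0 B | T0 T2 | a
  A -> A T0 | d
  B -> T0 T1 | T2 B
  T0 -> b
  T1 -> a
  T2 -> d

Fill CYK table bottom-up:
  T[0,0] 'b' = {T0}  orig:{}
  T[1,1] 'd' = {A,T2}  orig:{A}
  T[2,2] 'd' = {A,T2}  orig:{A}
  T[3,3] 'b' = {T0}  orig:{}
  T[4,4] 'b' = {T0}  orig:{}
  T[5,5] 'a' = {S,T1}  orig:{S}
  T[0,1] 'bd' = {S}
  T[1,2] 'dd' = ∅
  T[2,3] 'db' = {A}
  T[3,4] 'bb' = ∅
  T[4,5] 'ba' = {B}
  T[0,2] 'bdd' = ∅
  T[1,3] 'ddb' = ∅
  T[2,4] 'dbb' = {A}
  T[3,5] 'bba' = {S}
  T[0,3] 'bddb' = ∅
  T[1,4] 'ddbb' = ∅
  T[2,5] 'dbba' = ∅
  T[0,4] 'bddbb' = ∅
  T[1,5] 'ddbba' = ∅
  T[0,5] 'bddbba' = ∅

S ∉ T[0,5] ⇒ NO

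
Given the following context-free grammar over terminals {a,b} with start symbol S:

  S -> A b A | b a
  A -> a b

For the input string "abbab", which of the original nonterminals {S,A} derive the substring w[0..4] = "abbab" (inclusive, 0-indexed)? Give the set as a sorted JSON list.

CNF form of G:
  S -> A X2 | T1 T0
  A -> T0 T1
  T0 -> a
  T1 -> b
  X2 -> T1 A

CYK table (by increasing span) — only the sub-triangle for w[0..4]:
  [0..0]={T0}  "a"  orig:{}
  [1..1]={T1}  "b"  orig:{}
  [2..2]={T1}  "b"  orig:{}
  [3..3]={T0}  "a"  orig:{}
  [4..4]={T1}  "b"  orig:{}
  [0..1]={A}  "ab"
  [1..2]=∅  "bb"
  [2..3]={S}  "ba"
  [3..4]={A}  "ab"
  [0..2]=∅  "abb"
  [1..3]=∅  "bba"
  [2..4]={X2}  "bab"  orig:{}
  [0..3]=∅  "abba"
  [1..4]=∅  "bbab"
  [0..4]={S}  "abbab"

Original NTs in T[0,4] deriving "abbab": ["S"]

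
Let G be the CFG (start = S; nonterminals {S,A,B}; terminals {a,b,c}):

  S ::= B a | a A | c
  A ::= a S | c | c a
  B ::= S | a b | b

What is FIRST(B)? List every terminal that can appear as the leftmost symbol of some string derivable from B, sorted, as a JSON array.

FIRST sets, iterate to fixpoint:
[1]
  A via A→a S: +{a}
  A via A→c: +{c}
  B via B→a b: +{a}
  B via B→b: +{b}
  S via S→B a: +{a,b}
  S via S→c: +{c}
  FIRST[S]={a,b,c}  FIRST[A]={a,c}  FIRST[B]={a,b}
[2]
  B via B→S: +{c}
  FIRST[S]={a,b,c}  FIRST[A]={a,c}  FIRST[B]={a,b,c}
[3] (no change)
  FIRST[S]={a,b,c}  FIRST[A]={a,c}  FIRST[B]={a,b,c}

FIRST(B) = ["a", "b", "c"]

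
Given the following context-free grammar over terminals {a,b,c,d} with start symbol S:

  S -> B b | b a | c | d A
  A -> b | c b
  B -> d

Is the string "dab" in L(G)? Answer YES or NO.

Convert to CNF:
  S -> B T1 | T1 T2 | T3 A | c
  A -> T0 T1 | b
  B -> d
  T0 -> c
  T1 -> b
  T2 -> a
  T3 -> d

Fill CYK table bottom-up:
  T[0,0] 'd' = {B,T3}  orig:{B}
  T[1,1] 'a' = {T2}  orig:{}
  T[2,2] 'b' = {A,T1}  orig:{A}
  T[0,1] 'da' = ∅
  T[1,2] 'ab' = ∅
  T[0,2] 'dab' = ∅

S ∉ T[0,2] ⇒ NO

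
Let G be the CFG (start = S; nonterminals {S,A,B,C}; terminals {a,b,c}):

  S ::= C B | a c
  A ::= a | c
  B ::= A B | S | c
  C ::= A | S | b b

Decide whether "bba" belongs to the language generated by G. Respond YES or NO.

CNF form of G:
  S -> C B | T0 T1
  A -> a | c
  B -> A B | C B | T0 T1 | c
  C -> C B | T0 T1 | T2 T2 | a | c
  T0 -> a
  T1 -> c
  T2 -> b

Fill CYK table bottom-up:
  cell(0,0) b: {T2}  orig:{}
  cell(1,1) b: {T2}  orig:{}
  cell(2,2) a: {A,C,T0}  orig:{A,C}
  cell(0,1) bb: {C}
  cell(1,2) ba: ∅
  cell(0,2) bba: ∅

S ∉ T[0,2] ⇒ NO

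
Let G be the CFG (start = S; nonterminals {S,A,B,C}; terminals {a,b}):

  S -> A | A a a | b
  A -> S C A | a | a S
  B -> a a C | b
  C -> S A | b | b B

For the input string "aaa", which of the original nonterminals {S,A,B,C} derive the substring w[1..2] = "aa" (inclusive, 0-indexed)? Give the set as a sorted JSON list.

Convert to CNF:
  S -> A X4 | S X5 | T0 S | a | b
  A -> S X2 | T0 S | a
  B -> T0 X3 | b
  C -> S A | T1 B | b
  T0 -> a
  T1 -> b
  X2 -> C A
  X3 -> T0 C
  X4 -> T0 T0
  X5 -> C A

CYK fill, restricted to cells inside w[1..2]:
  [1..1]={A,S,T0}  "a"  orig:{A,S}
  [2..2]={A,S,T0}  "a"  orig:{A,S}
  [1..2]={A,C,S,X4}  "aa"  orig:{A,C,S}

Original NTs in T[1,2] deriving "aa": ["A", "C", "S"]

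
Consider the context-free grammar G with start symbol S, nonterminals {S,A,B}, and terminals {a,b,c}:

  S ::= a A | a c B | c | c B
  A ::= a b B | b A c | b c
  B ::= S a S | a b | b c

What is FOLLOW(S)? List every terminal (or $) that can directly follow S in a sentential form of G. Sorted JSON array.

FIRST iteration:
iter 1:
  A via A→a b B: +{a}
  A via A→b A c: +{b}
  B via B→a b: +{a}
  B via B→b c: +{b}
  S via S→a A: +{a}
  S via S→c: +{c}
  S: {a,c}  A: {a,b}  B: {a,b}
iter 2:
  B via B→S a S: +{c}
  S: {a,c}  A: {a,b}  B: {a,b,c}
iter 3: (stable)
  S: {a,c}  A: {a,b}  B: {a,b,c}

FOLLOW iteration:
seed FOLLOW(S) with $
pass 1:
  A→b A c: FOLLOW(A) ⊇ FIRST(c) = {c}; new: +{c}
  B→S a S: FOLLOW(S) ⊇ FIRST(a) = {a}; new: +{a}
  S→a A: FOLLOW(A) ⊇ FOLLOW(S) ⊇ {$,a}; new: +{$,a}
  S→a c B: FOLLOW(B) ⊇ FOLLOW(S) ⊇ {$,a}; new: +{$,a}
  FOLLOW[S]={$,a}  FOLLOW[A]={$,a,c}  FOLLOW[B]={$,a}
pass 2:
  A→a b B: FOLLOW(B) ⊇ FOLLOW(A) ⊇ {$,a,c}; new: +{c}
  B→S a S: FOLLOW(S) ⊇ FOLLOW(B) ⊇ {$,a,c}; new: +{c}
  FOLLOW[S]={$,a,c}  FOLLOW[A]={$,a,c}  FOLLOW[B]={$,a,c}
pass 3: (no change)
  FOLLOW[S]={$,a,c}  FOLLOW[A]={$,a,c}  FOLLOW[B]={$,a,c}

FOLLOW(S) = ["$", "a", "c"]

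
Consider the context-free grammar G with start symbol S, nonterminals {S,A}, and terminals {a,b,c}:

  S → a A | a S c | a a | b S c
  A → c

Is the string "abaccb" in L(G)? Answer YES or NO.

Convert to CNF:
  S -> T0 A | T0 T0 | T0 X3 | T2 X4
  A -> c
  T0 -> a
  T1 -> c
  T2 -> b
  X3 -> S T1
  X4 -> S T1

CYK table (by increasing span):
  T[0,0] 'a' = {T0}  orig:{}
  T[1,1] 'b' = {T2}  orig:{}
  T[2,2] 'a' = {T0}  orig:{}
  T[3,3] 'c' = {A,T1}  orig:{A}
  T[4,4] 'c' = {A,T1}  orig:{A}
  T[5,5] 'b' = {T2}  orig:{}
  T[0,1] 'ab' = ∅
  T[1,2] 'ba' = ∅
  T[2,3] 'ac' = {S}
  T[3,4] 'cc' = ∅
  T[4,5] 'cb' = ∅
  T[0,2] 'aba' = ∅
  T[1,3] 'bac' = ∅
  T[2,4] 'acc' = {X3,X4}  orig:{}
  T[3,5] 'ccb' = ∅
  T[0,3] 'abac' = ∅
  T[1,4] 'bacc' = {S}
  T[2,5] 'accb' = ∅
  T[0,4] 'abacc' = ∅
  T[1,5] 'baccb' = ∅
  T[0,5] 'abaccb' = ∅

S ∉ T[0,5] ⇒ NO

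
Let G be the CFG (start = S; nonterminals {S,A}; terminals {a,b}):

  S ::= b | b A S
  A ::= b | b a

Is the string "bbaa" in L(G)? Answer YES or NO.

CNF form of G:
  S -> T0 X2 | b
  A -> T0 T1 | b
  T0 -> b
  T1 -> a
  X2 -> A S

Fill CYK table bottom-up:
  [0..0]={A,S,T0}  "b"  orig:{A,S}
  [1..1]={A,S,T0}  "b"  orig:{A,S}
  [2..2]={T1}  "a"  orig:{}
  [3..3]={T1}  "a"  orig:{}
  [0..1]={X2}  "bb"  orig:{}
  [1..2]={A}  "ba"
  [2..3]=∅  "aa"
  [0..2]=∅  "bba"
  [1..3]=∅  "baa"
  [0..3]=∅  "bbaa"

S ∉ T[0,3] ⇒ NO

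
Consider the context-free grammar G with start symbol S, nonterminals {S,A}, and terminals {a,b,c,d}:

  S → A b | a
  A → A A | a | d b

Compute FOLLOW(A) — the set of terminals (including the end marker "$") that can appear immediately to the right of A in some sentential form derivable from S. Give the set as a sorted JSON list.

FIRST iteration:
pass 1:
  A via A→a: +{a}
  A via A→d b: +{d}
  S via S→A b: +{a,d}
  S: {a,d}  A: {a,d}
pass 2: — fixpoint
  S: {a,d}  A: {a,d}

FOLLOW sets:
initialize: $ ∈ FOLLOW(S)
iter 1:
  A→A A: FOLLOW(A) ⊇ FIRST(A) = {a,d}; new: +{a,d}
  S→A b: FOLLOW(A) ⊇ FIRST(b) = {b}; new: +{b}
  FOLLOW(S)={$}  FOLLOW(A)={a,b,d}
iter 2: (no change)
  FOLLOW(S)={$}  FOLLOW(A)={a,b,d}

FOLLOW(A) = ["a", "b", "d"]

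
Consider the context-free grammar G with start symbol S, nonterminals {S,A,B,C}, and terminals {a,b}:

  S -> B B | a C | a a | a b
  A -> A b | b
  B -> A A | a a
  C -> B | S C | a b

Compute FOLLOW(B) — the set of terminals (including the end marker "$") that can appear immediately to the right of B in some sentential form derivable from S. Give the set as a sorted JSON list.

FIRST iteration:
round 1:
  A via A→b: +{b}
  B via B→A A: +{b}
  B via B→a a: +{a}
  C via C→B: +{a,b}
  S via S→B B: +{a,b}
  FIRST[S]={a,b}  FIRST[A]={b}  FIRST[B]={a,b}  FIRST[C]={a,b}
round 2: (stable)
  FIRST[S]={a,b}  FIRST[A]={b}  FIRST[B]={a,b}  FIRST[C]={a,b}

Compute FOLLOW by fixpoint:
initialize: $ ∈ FOLLOW(S)
iter 1:
  A→A b: FOLLOW(A) ⊇ FIRST(b) = {b}; new: +{b}
  C→S C: FOLLOW(S) ⊇ FIRST(C) = {a,b}; new: +{a,b}
  S→B B: FOLLOW(B) ⊇ FIRST(B) = {a,b}; new: +{a,b}
  S→B B: FOLLOW(B) ⊇ FOLLOW(S) ⊇ {$,a,b}; new: +{$}
  S→a C: FOLLOW(C) ⊇ FOLLOW(S) ⊇ {$,a,b}; new: +{$,a,b}
  S: {$,a,b}  A: {b}  B: {$,a,b}  C: {$,a,b}
iter 2:
  B→A A: FOLLOW(A) ⊇ FOLLOW(B) ⊇ {$,a,b}; new: +{$,a}
  S: {$,a,b}  A: {$,a,b}  B: {$,a,b}  C: {$,a,b}
iter 3: done
  S: {$,a,b}  A: {$,a,b}  B: {$,a,b}  C: {$,a,b}

FOLLOW(B) = ["$", "a", "b"]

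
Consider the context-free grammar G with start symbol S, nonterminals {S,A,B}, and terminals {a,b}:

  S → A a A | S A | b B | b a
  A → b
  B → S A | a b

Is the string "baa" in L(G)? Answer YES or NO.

CNF form of G:
  S -> A X2 | S A | T1 B | T1 T0
  A -> b
  B -> S A | T0 T1
  T0 -> a
  T1 -> b
  X2 -> T0 A

Fill CYK table bottom-up:
  [0..0]={A,T1}  "b"  orig:{A}
  [1..1]={T0}  "a"  orig:{}
  [2..2]={T0}  "a"  orig:{}
  [0..1]={S}  "ba"
  [1..2]=∅  "aa"
  [0..2]=∅  "baa"

S ∉ T[0,2] ⇒ NO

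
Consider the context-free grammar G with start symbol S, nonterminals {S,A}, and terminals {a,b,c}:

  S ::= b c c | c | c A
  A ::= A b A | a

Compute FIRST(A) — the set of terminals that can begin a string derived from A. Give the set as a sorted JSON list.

FIRST iteration:
round 1:
  A via A→a: +{a}
  S via S→b c c: +{b}
  S via S→c: +{c}
  FIRST(S)={b,c}  FIRST(A)={a}
round 2: (stable)
  FIRST(S)={b,c}  FIRST(A)={a}

FIRST(A) = ["a"]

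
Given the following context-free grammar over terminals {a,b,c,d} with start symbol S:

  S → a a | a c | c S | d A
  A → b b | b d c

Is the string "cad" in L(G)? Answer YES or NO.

Convert to CNF:
  S -> T1 A | T2 S | T3 T2 | T3 T3
  A -> T0 T0 | T0 X4
  T0 -> b
  T1 -> d
  T2 -> c
  T3 -> a
  X4 -> T1 T2

CYK table (by increasing span):
  [0..0]={T2}  "c"  orig:{}
  [1..1]={T3}  "a"  orig:{}
  [2..2]={T1}  "d"  orig:{}
  [0..1]=∅  "ca"
  [1..2]=∅  "ad"
  [0..2]=∅  "cad"

S ∉ T[0,2] ⇒ NO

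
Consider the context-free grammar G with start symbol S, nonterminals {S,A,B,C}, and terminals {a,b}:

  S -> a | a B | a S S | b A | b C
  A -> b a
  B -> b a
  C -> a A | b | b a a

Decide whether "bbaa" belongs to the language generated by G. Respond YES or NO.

CNF form of G:
  S -> T0 A | T0 C | T1 B | T1 X3 | a
  A -> T0 T1
  B -> T0 T1
  C -> T0 X2 | T1 A | b
  T0 -> b
  T1 -> a
  X2 -> T1 T1
  X3 -> S S

CYK table (by increasing span):
  cell(0,0) b: {C,T0}  orig:{C}
  cell(1,1) b: {C,T0}  orig:{C}
  cell(2,2) a: {S,T1}  orig:{S}
  cell(3,3) a: {S,T1}  orig:{S}
  cell(0,1) bb: {S}
  cell(1,2) ba: {A,B}
  cell(2,3) aa: {X2,X3}  orig:{}
  cell(0,2) bba: {S,X3}  orig:{S}
  cell(1,3) baa: {C}
  cell(0,3) bbaa: {S,X3}  orig:{S}

S ∈ T[0,3] ⇒ YES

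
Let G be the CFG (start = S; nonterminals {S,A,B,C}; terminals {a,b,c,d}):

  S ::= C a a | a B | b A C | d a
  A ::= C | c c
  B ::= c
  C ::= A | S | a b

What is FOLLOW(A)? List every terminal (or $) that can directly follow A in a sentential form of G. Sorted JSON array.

FIRST iteration:
iter 1:
  A via A→c c: +{c}
  B via B→c: +{c}
  C via C→A: +{c}
  C via C→a b: +{a}
  S via S→C a a: +{a,c}
  S via S→b A C: +{b}
  S via S→d a: +{d}
  FIRST[S]={a,b,c,d}  FIRST[A]={c}  FIRST[B]={c}  FIRST[C]={a,c}
iter 2:
  A via A→C: +{a}
  C via C→S: +{b,d}
  FIRST[S]={a,b,c,d}  FIRST[A]={a,c}  FIRST[B]={c}  FIRST[C]={a,b,c,d}
iter 3:
  A via A→C: +{b,d}
  FIRST[S]={a,b,c,d}  FIRST[A]={a,b,c,d}  FIRST[B]={c}  FIRST[C]={a,b,c,d}
iter 4: (stable)
  FIRST[S]={a,b,c,d}  FIRST[A]={a,b,c,d}  FIRST[B]={c}  FIRST[C]={a,b,c,d}

Compute FOLLOW by fixpoint:
FOLLOW(S) := {$}
pass 1:
  S→C a a: FOLLOW(C) ⊇ FIRST(a) = {a}; new: +{a}
  S→a B: FOLLOW(B) ⊇ FOLLOW(S) ⊇ {$}; new: +{$}
  S→b A C: FOLLOW(A) ⊇ FIRST(C) = {a,b,c,d}; new: +{a,b,c,d}
  S→b A C: FOLLOW(C) ⊇ FOLLOW(S) ⊇ {$}; new: +{$}
  FOLLOW(S)={$}  FOLLOW(A)={a,b,c,d}  FOLLOW(B)={$}  FOLLOW(C)={$,a}
pass 2:
  A→C: FOLLOW(C) ⊇ FOLLOW(A) ⊇ {a,b,c,d}; new: +{b,c,d}
  C→A: FOLLOW(A) ⊇ FOLLOW(C) ⊇ {$,a,b,c,d}; new: +{$}
  C→S: FOLLOW(S) ⊇ FOLLOW(C) ⊇ {$,a,b,c,d}; new: +{a,b,c,d}
  S→a B: FOLLOW(B) ⊇ FOLLOW(S) ⊇ {$,a,b,c,d}; new: +{a,b,c,d}
  FOLLOW(S)={$,a,b,c,d}  FOLLOW(A)={$,a,b,c,d}  FOLLOW(B)={$,a,b,c,d}  FOLLOW(C)={$,a,b,c,d}
pass 3: (no change)
  FOLLOW(S)={$,a,b,c,d}  FOLLOW(A)={$,a,b,c,d}  FOLLOW(B)={$,a,b,c,d}  FOLLOW(C)={$,a,b,c,d}

FOLLOW(A) = ["$", "a", "b", "c", "d"]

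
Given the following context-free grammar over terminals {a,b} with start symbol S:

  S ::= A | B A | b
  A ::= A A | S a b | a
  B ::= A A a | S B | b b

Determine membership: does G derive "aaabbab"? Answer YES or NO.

Convert to CNF:
  S -> A A | B A | S X4 | a | b
  A -> A A | S X2 | a
  B -> A X3 | S B | T1 T1
  T0 -> a
  T1 -> b
  X2 -> T0 T1
  X3 -> A T0
  X4 -> T0 T1

CYK fill:
  T[0,0] 'a' = {A,S,T0}  orig:{A,S}
  T[1,1] 'a' = {A,S,T0}  orig:{A,S}
  T[2,2] 'a' = {A,S,T0}  orig:{A,S}
  T[3,3] 'b' = {S,T1}  orig:{S}
  T[4,4] 'b' = {S,T1}  orig:{S}
  T[5,5] 'a' = {A,S,T0}  orig:{A,S}
  T[6,6] 'b' = {S,T1}  orig:{S}
  T[0,1] 'aa' = {A,S,X3}  orig:{A,S}
  T[1,2] 'aa' = {A,S,X3}  orig:{A,S}
  T[2,3] 'ab' = {X2,X4}  orig:{}
  T[3,4] 'bb' = {B}
  T[4,5] 'ba' = ∅
  T[5,6] 'ab' = {X2,X4}  orig:{}
  T[0,2] 'aaa' = {A,B,S,X3}  orig:{A,B,S}
  T[1,3] 'aab' = {A,S}
  T[2,4] 'abb' = {B}
  T[3,5] 'bba' = {S}
  T[4,6] 'bab' = {A,S}
  T[0,3] 'aaab' = {A,S}
  T[1,4] 'aabb' = {B}
  T[2,5] 'abba' = {S}
  T[3,6] 'bbab' = ∅
  T[0,4] 'aaabb' = {B}
  T[1,5] 'aabba' = {S}
  T[2,6] 'abbab' = ∅
  T[0,5] 'aaabba' = {S}
  T[1,6] 'aabbab' = {A,S}
  T[0,6] 'aaabbab' = {A,S}

S ∈ T[0,6] ⇒ YES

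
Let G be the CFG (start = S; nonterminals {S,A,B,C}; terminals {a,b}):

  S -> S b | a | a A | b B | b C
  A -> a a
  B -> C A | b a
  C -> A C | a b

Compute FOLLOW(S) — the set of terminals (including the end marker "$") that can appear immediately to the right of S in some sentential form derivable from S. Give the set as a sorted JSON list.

FIRST sets, iterate to fixpoint:
pass 1:
  A via A→a a: +{a}
  B via B→b a: +{b}
  C via C→A C: +{a}
  S via S→a: +{a}
  S via S→b B: +{b}
  FIRST(S)={a,b}  FIRST(A)={a}  FIRST(B)={b}  FIRST(C)={a}
pass 2:
  B via B→C A: +{a}
  FIRST(S)={a,b}  FIRST(A)={a}  FIRST(B)={a,b}  FIRST(C)={a}
pass 3: — fixpoint
  FIRST(S)={a,b}  FIRST(A)={a}  FIRST(B)={a,b}  FIRST(C)={a}

FOLLOW sets:
FOLLOW(S) := {$}
[1]
  B→C A: FOLLOW(C) ⊇ FIRST(A) = {a}; new: +{a}
  C→A C: FOLLOW(A) ⊇ FIRST(C) = {a}; new: +{a}
  S→S b: FOLLOW(S) ⊇ FIRST(b) = {b}; new: +{b}
  S→a A: FOLLOW(A) ⊇ FOLLOW(S) ⊇ {$,b}; new: +{$,b}
  S→b B: FOLLOW(B) ⊇ FOLLOW(S) ⊇ {$,b}; new: +{$,b}
  S→b C: FOLLOW(C) ⊇ FOLLOW(S) ⊇ {$,b}; new: +{$,b}
  FOLLOW[S]={$,b}  FOLLOW[A]={$,a,b}  FOLLOW[B]={$,b}  FOLLOW[C]={$,a,b}
[2] (stable)
  FOLLOW[S]={$,b}  FOLLOW[A]={$,a,b}  FOLLOW[B]={$,b}  FOLLOW[C]={$,a,b}

FOLLOW(S) = ["$", "b"]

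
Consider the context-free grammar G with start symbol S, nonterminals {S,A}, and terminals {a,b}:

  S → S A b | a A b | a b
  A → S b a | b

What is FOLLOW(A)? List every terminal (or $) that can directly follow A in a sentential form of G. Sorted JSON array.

FIRST iteration:
iter 1:
  A via A→b: +{b}
  S via S→a A b: +{a}
  FIRST(S)={a}  FIRST(A)={b}
iter 2:
  A via A→S b a: +{a}
  FIRST(S)={a}  FIRST(A)={a,b}
iter 3: — fixpoint
  FIRST(S)={a}  FIRST(A)={a,b}

FOLLOW sets:
initialize: $ ∈ FOLLOW(S)
pass 1:
  A→S b a: FOLLOW(S) ⊇ FIRST(b) = {b}; new: +{b}
  S→S A b: FOLLOW(S) ⊇ FIRST(A) = {a,b}; new: +{a}
  S→S A b: FOLLOW(A) ⊇ FIRST(b) = {b}; new: +{b}
  FOLLOW[S]={$,a,b}  FOLLOW[A]={b}
pass 2: done
  FOLLOW[S]={$,a,b}  FOLLOW[A]={b}

FOLLOW(A) = ["b"]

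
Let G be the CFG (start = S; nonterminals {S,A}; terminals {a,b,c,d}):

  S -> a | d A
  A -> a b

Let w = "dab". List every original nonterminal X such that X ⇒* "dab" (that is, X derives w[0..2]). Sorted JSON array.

CNF form of G:
  S -> T2 A | a
  A -> T0 T1
  T0 -> a
  T1 -> b
  T2 -> d

CYK table (by increasing span) (cells [i..j] with 0 ≤ i ≤ j ≤ 2 only):
  [0..0]={T2}  "d"  orig:{}
  [1..1]={S,T0}  "a"  orig:{S}
  [2..2]={T1}  "b"  orig:{}
  [0..1]=∅  "da"
  [1..2]={A}  "ab"
  [0..2]={S}  "dab"

Original NTs in T[0,2] deriving "dab": ["S"]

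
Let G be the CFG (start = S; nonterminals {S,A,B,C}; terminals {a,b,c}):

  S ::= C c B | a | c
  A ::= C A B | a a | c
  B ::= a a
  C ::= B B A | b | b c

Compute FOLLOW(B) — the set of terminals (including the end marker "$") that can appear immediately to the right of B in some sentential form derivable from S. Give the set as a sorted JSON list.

Compute FIRST by fixpoint:
[1]
  A via A→a a: +{a}
  A via A→c: +{c}
  B via B→a a: +{a}
  C via C→B B A: +{a}
  C via C→b: +{b}
  S via S→C c B: +{a,b}
  S via S→c: +{c}
  S: {a,b,c}  A: {a,c}  B: {a}  C: {a,b}
[2]
  A via A→C A B: +{b}
  S: {a,b,c}  A: {a,b,c}  B: {a}  C: {a,b}
[3] (no change)
  S: {a,b,c}  A: {a,b,c}  B: {a}  C: {a,b}

FOLLOW sets:
seed FOLLOW(S) with $
[1]
  A→C A B: FOLLOW(C) ⊇ FIRST(A) = {a,b,c}; new: +{a,b,c}
  A→C A B: FOLLOW(A) ⊇ FIRST(B) = {a}; new: +{a}
  A→C A B: FOLLOW(B) ⊇ FOLLOW(A) ⊇ {a}; new: +{a}
  C→B B A: FOLLOW(B) ⊇ FIRST(A) = {a,b,c}; new: +{b,c}
  C→B B A: FOLLOW(A) ⊇ FOLLOW(C) ⊇ {a,b,c}; new: +{b,c}
  S→C c B: FOLLOW(B) ⊇ FOLLOW(S) ⊇ {$}; new: +{$}
  S: {$}  A: {a,b,c}  B: {$,a,b,c}  C: {a,b,c}
[2] done
  S: {$}  A: {a,b,c}  B: {$,a,b,c}  C: {a,b,c}

FOLLOW(B) = ["$", "a", "b", "c"]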